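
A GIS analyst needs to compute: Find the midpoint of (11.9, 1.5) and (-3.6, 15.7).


M = ((11.9+(-3.6))/2, (1.5+15.7)/2)
= (4.15, 8.6)

(4.15, 8.6)


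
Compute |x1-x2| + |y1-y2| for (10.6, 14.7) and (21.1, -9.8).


|10.6-21.1| + |14.7-(-9.8)| = 10.5 + 24.5 = 35

35


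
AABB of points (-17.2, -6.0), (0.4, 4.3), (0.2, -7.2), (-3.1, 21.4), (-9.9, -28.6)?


x range: [-17.2, 0.4]
y range: [-28.6, 21.4]
Bounding box: (-17.2,-28.6) to (0.4,21.4)

(-17.2,-28.6) to (0.4,21.4)


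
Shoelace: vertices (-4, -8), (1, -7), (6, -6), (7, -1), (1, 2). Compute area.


Shoelace sum: ((-4)*(-7) - 1*(-8)) + (1*(-6) - 6*(-7)) + (6*(-1) - 7*(-6)) + (7*2 - 1*(-1)) + (1*(-8) - (-4)*2)
= 123
Area = |123|/2 = 61.5

61.5


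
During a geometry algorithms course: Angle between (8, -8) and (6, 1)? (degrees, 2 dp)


u.v = 40, |u| = sqrt(128) = 11.3137, |v| = sqrt(37) = 6.0828
cos(theta) = u.v/(|u||v|) = 40/sqrt(4736) = 0.581238
theta = acos(0.581238) = 54.46 degrees

54.46 degrees


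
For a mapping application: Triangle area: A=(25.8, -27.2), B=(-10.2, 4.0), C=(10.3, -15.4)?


Area = |x_A(y_B-y_C) + x_B(y_C-y_A) + x_C(y_A-y_B)|/2
= |500.52 + (-120.36) + (-321.36)|/2
= 58.8/2 = 29.4

29.4


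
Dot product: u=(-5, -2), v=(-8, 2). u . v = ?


u . v = u_x*v_x + u_y*v_y = (-5)*(-8) + (-2)*2
= 40 + (-4) = 36

36


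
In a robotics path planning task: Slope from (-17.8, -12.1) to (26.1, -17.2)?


slope = (y2-y1)/(x2-x1) = ((-17.2)-(-12.1))/(26.1-(-17.8)) = (-5.1)/43.9 = -0.1162

-0.1162


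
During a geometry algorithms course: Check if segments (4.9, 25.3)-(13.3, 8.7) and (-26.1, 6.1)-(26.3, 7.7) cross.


Cross products: d1=956.48, d2=73.2, d3=-675.88, d4=207.4
d1*d2 < 0 and d3*d4 < 0? no

No, they don't intersect


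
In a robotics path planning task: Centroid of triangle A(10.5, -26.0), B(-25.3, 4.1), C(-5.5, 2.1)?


Centroid = ((x_A+x_B+x_C)/3, (y_A+y_B+y_C)/3)
= ((10.5+(-25.3)+(-5.5))/3, ((-26)+4.1+2.1)/3)
= (-6.7667, -6.6)

(-6.7667, -6.6)


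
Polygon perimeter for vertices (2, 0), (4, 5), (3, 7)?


Sides: (2, 0)->(4, 5): sqrt(29) = 5.385165, (4, 5)->(3, 7): sqrt(5) = 2.236068, (3, 7)->(2, 0): sqrt(50) = 7.071068
Sum = 14.692301
Perimeter = 14.6923

14.6923


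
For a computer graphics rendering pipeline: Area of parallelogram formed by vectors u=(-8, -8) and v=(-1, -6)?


|u x v| = |(-8)*(-6) - (-8)*(-1)|
= |48 - 8| = 40

40


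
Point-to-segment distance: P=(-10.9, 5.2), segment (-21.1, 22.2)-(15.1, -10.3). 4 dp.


Project P onto AB: t = 0.3895 (clamped to [0,1])
Closest point on segment: (-7.0014, 9.5424)
Distance: 5.8357

5.8357


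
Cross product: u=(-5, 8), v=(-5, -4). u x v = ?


u x v = u_x*v_y - u_y*v_x = (-5)*(-4) - 8*(-5)
= 20 - (-40) = 60

60


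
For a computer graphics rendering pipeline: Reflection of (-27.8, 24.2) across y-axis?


Reflection over y-axis: (x,y) -> (-x,y)
(-27.8, 24.2) -> (27.8, 24.2)

(27.8, 24.2)


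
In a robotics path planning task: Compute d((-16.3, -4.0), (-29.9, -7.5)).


dx=-13.6, dy=-3.5
d^2 = (-13.6)^2 + (-3.5)^2 = 197.21
d = sqrt(197.21) = 14.0431

14.0431


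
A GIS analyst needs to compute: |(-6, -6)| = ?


|u| = sqrt((-6)^2 + (-6)^2) = sqrt(72) = 8.4853

8.4853


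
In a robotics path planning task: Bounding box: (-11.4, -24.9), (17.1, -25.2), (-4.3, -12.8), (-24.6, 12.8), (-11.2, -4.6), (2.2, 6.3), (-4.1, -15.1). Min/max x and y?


x range: [-24.6, 17.1]
y range: [-25.2, 12.8]
Bounding box: (-24.6,-25.2) to (17.1,12.8)

(-24.6,-25.2) to (17.1,12.8)


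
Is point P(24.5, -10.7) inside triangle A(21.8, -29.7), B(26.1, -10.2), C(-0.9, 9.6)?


Cross products: AB x AP = 29.05, BC x BP = 45.18, CA x CP = 537.41
All same sign? yes

Yes, inside


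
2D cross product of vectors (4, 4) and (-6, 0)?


u x v = u_x*v_y - u_y*v_x = 4*0 - 4*(-6)
= 0 - (-24) = 24

24


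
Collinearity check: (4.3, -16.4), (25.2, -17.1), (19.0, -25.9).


Cross product: (25.2-4.3)*((-25.9)-(-16.4)) - ((-17.1)-(-16.4))*(19-4.3)
= -188.26

No, not collinear


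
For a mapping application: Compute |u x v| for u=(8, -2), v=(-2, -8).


|u x v| = |8*(-8) - (-2)*(-2)|
= |(-64) - 4| = 68

68


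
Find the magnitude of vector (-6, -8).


|u| = sqrt((-6)^2 + (-8)^2) = sqrt(100) = 10

10


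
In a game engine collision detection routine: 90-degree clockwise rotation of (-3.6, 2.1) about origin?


90° CW: (x,y) -> (y, -x)
(-3.6,2.1) -> (2.1, 3.6)

(2.1, 3.6)


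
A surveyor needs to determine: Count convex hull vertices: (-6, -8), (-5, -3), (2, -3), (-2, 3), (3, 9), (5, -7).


Convex hull vertices (CCW): (-6, -8), (5, -7), (3, 9), (-2, 3), (-5, -3)
Count = 5

5


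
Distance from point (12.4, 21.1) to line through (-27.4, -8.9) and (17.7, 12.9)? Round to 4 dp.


|cross product| = 485.36
|line direction| = sqrt(2509.25) = 50.0924
Distance = 485.36/sqrt(2509.25) = 9.6893

9.6893


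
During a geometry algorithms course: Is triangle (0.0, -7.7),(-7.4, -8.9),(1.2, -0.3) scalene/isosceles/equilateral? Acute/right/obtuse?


Side lengths squared: AB^2=56.2, BC^2=147.92, CA^2=56.2
Sorted: [56.2, 56.2, 147.92]
By sides: Isosceles, By angles: Obtuse

Isosceles, Obtuse


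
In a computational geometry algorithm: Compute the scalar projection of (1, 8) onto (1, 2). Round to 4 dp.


u.v = 17, |v| = sqrt(5) = 2.2361
Scalar projection = u.v / |v| = 17 / sqrt(5) = 7.6026

7.6026


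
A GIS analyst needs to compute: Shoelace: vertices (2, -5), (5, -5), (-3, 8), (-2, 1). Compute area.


Shoelace sum: (2*(-5) - 5*(-5)) + (5*8 - (-3)*(-5)) + ((-3)*1 - (-2)*8) + ((-2)*(-5) - 2*1)
= 61
Area = |61|/2 = 30.5

30.5


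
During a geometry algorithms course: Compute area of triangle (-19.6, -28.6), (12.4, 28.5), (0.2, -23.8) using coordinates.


Area = |x_A(y_B-y_C) + x_B(y_C-y_A) + x_C(y_A-y_B)|/2
= |(-1025.08) + 59.52 + (-11.42)|/2
= 976.98/2 = 488.49

488.49


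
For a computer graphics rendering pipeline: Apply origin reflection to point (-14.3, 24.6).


Reflection over origin: (x,y) -> (-x,-y)
(-14.3, 24.6) -> (14.3, -24.6)

(14.3, -24.6)


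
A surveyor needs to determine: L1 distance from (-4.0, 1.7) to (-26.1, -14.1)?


|(-4)-(-26.1)| + |1.7-(-14.1)| = 22.1 + 15.8 = 37.9

37.9


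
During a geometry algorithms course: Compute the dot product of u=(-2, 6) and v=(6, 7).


u . v = u_x*v_x + u_y*v_y = (-2)*6 + 6*7
= (-12) + 42 = 30

30


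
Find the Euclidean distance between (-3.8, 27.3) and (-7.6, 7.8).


dx=-3.8, dy=-19.5
d^2 = (-3.8)^2 + (-19.5)^2 = 394.69
d = sqrt(394.69) = 19.8668

19.8668


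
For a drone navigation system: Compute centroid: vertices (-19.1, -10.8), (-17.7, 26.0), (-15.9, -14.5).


Centroid = ((x_A+x_B+x_C)/3, (y_A+y_B+y_C)/3)
= (((-19.1)+(-17.7)+(-15.9))/3, ((-10.8)+26+(-14.5))/3)
= (-17.5667, 0.2333)

(-17.5667, 0.2333)


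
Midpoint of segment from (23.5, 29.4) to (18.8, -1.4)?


M = ((23.5+18.8)/2, (29.4+(-1.4))/2)
= (21.15, 14)

(21.15, 14)


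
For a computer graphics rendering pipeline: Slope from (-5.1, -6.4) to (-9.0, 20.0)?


slope = (y2-y1)/(x2-x1) = (20-(-6.4))/((-9)-(-5.1)) = 26.4/(-3.9) = -6.7692

-6.7692


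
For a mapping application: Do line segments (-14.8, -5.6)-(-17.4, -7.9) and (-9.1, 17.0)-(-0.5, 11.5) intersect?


Cross products: d1=-225.71, d2=-259.79, d3=-45.65, d4=-11.57
d1*d2 < 0 and d3*d4 < 0? no

No, they don't intersect


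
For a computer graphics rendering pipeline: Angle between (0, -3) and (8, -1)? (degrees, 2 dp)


u.v = 3, |u| = sqrt(9) = 3, |v| = sqrt(65) = 8.0623
cos(theta) = u.v/(|u||v|) = 3/sqrt(585) = 0.124035
theta = acos(0.124035) = 82.87 degrees

82.87 degrees


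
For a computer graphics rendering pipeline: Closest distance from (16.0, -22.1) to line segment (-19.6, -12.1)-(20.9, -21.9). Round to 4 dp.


Project P onto AB: t = 0.8868 (clamped to [0,1])
Closest point on segment: (16.3168, -20.791)
Distance: 1.3468

1.3468


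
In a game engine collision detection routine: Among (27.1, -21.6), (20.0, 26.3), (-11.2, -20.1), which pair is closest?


d(P0,P1) = 48.4233, d(P0,P2) = 38.3294, d(P1,P2) = 55.9142
Closest: P0 and P2

Closest pair: (27.1, -21.6) and (-11.2, -20.1), distance = 38.3294


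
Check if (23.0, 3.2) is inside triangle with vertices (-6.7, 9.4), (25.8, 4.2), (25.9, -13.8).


Cross products: AB x AP = -47.06, BC x BP = -50.5, CA x CP = -486.92
All same sign? yes

Yes, inside


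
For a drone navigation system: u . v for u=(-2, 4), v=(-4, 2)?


u . v = u_x*v_x + u_y*v_y = (-2)*(-4) + 4*2
= 8 + 8 = 16

16


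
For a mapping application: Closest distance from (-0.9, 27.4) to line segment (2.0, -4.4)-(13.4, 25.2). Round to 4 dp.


Project P onto AB: t = 0.9027 (clamped to [0,1])
Closest point on segment: (12.2907, 22.3198)
Distance: 14.1352

14.1352


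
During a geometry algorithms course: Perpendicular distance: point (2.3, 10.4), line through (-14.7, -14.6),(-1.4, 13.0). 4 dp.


|cross product| = 136.7
|line direction| = sqrt(938.65) = 30.6374
Distance = 136.7/sqrt(938.65) = 4.4619

4.4619


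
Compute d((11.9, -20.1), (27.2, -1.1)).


dx=15.3, dy=19
d^2 = 15.3^2 + 19^2 = 595.09
d = sqrt(595.09) = 24.3945

24.3945


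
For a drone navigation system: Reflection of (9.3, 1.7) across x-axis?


Reflection over x-axis: (x,y) -> (x,-y)
(9.3, 1.7) -> (9.3, -1.7)

(9.3, -1.7)


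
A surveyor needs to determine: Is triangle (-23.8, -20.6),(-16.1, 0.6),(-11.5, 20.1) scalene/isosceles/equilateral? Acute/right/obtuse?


Side lengths squared: AB^2=508.73, BC^2=401.41, CA^2=1807.78
Sorted: [401.41, 508.73, 1807.78]
By sides: Scalene, By angles: Obtuse

Scalene, Obtuse


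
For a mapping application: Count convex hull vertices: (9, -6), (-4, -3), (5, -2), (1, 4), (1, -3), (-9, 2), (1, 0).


Convex hull vertices (CCW): (-9, 2), (-4, -3), (9, -6), (1, 4)
Count = 4

4


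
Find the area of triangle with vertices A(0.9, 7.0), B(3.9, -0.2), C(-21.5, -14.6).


Area = |x_A(y_B-y_C) + x_B(y_C-y_A) + x_C(y_A-y_B)|/2
= |12.96 + (-84.24) + (-154.8)|/2
= 226.08/2 = 113.04

113.04


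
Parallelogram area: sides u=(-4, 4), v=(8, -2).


|u x v| = |(-4)*(-2) - 4*8|
= |8 - 32| = 24

24


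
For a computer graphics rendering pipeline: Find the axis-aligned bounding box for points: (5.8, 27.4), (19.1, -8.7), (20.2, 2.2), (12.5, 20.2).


x range: [5.8, 20.2]
y range: [-8.7, 27.4]
Bounding box: (5.8,-8.7) to (20.2,27.4)

(5.8,-8.7) to (20.2,27.4)


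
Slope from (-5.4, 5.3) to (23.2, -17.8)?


slope = (y2-y1)/(x2-x1) = ((-17.8)-5.3)/(23.2-(-5.4)) = (-23.1)/28.6 = -0.8077

-0.8077


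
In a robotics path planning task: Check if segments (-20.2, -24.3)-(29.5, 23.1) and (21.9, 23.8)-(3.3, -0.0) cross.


Cross products: d1=-107.32, d2=193.9, d3=395.03, d4=93.81
d1*d2 < 0 and d3*d4 < 0? no

No, they don't intersect


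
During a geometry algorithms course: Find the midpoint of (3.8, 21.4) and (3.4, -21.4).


M = ((3.8+3.4)/2, (21.4+(-21.4))/2)
= (3.6, 0)

(3.6, 0)


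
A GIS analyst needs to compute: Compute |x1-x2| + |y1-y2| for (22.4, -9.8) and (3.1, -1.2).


|22.4-3.1| + |(-9.8)-(-1.2)| = 19.3 + 8.6 = 27.9

27.9


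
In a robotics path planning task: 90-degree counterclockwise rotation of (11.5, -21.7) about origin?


90° CCW: (x,y) -> (-y, x)
(11.5,-21.7) -> (21.7, 11.5)

(21.7, 11.5)


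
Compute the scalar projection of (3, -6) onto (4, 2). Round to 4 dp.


u.v = 0, |v| = sqrt(20) = 4.4721
Scalar projection = u.v / |v| = 0 / sqrt(20) = 0

0


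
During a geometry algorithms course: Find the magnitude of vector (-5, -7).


|u| = sqrt((-5)^2 + (-7)^2) = sqrt(74) = 8.6023

8.6023


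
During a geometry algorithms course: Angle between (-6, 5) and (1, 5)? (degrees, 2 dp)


u.v = 19, |u| = sqrt(61) = 7.8102, |v| = sqrt(26) = 5.099
cos(theta) = u.v/(|u||v|) = 19/sqrt(1586) = 0.477092
theta = acos(0.477092) = 61.5 degrees

61.5 degrees


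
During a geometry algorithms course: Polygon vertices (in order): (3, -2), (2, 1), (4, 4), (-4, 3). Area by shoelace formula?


Shoelace sum: (3*1 - 2*(-2)) + (2*4 - 4*1) + (4*3 - (-4)*4) + ((-4)*(-2) - 3*3)
= 38
Area = |38|/2 = 19

19


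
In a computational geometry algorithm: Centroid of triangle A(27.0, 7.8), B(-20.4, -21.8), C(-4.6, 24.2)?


Centroid = ((x_A+x_B+x_C)/3, (y_A+y_B+y_C)/3)
= ((27+(-20.4)+(-4.6))/3, (7.8+(-21.8)+24.2)/3)
= (0.6667, 3.4)

(0.6667, 3.4)


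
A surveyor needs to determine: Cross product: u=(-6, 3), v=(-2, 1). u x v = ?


u x v = u_x*v_y - u_y*v_x = (-6)*1 - 3*(-2)
= (-6) - (-6) = 0

0


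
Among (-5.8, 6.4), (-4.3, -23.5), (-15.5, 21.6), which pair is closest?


d(P0,P1) = 29.9376, d(P0,P2) = 18.0314, d(P1,P2) = 46.4699
Closest: P0 and P2

Closest pair: (-5.8, 6.4) and (-15.5, 21.6), distance = 18.0314


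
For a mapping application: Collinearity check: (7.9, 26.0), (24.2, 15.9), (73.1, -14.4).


Cross product: (24.2-7.9)*((-14.4)-26) - (15.9-26)*(73.1-7.9)
= 0

Yes, collinear


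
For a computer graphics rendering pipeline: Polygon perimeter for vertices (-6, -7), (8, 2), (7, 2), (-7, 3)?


Sides: (-6, -7)->(8, 2): sqrt(277) = 16.643317, (8, 2)->(7, 2): sqrt(1) = 1, (7, 2)->(-7, 3): sqrt(197) = 14.035669, (-7, 3)->(-6, -7): sqrt(101) = 10.049876
Sum = 41.728862
Perimeter = 41.7289

41.7289


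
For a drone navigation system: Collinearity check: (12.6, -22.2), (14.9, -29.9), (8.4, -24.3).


Cross product: (14.9-12.6)*((-24.3)-(-22.2)) - ((-29.9)-(-22.2))*(8.4-12.6)
= -37.17

No, not collinear


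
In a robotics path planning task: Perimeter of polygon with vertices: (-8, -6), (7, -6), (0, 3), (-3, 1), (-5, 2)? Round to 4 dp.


Sides: (-8, -6)->(7, -6): sqrt(225) = 15, (7, -6)->(0, 3): sqrt(130) = 11.401754, (0, 3)->(-3, 1): sqrt(13) = 3.605551, (-3, 1)->(-5, 2): sqrt(5) = 2.236068, (-5, 2)->(-8, -6): sqrt(73) = 8.544004
Sum = 40.787377
Perimeter = 40.7874

40.7874


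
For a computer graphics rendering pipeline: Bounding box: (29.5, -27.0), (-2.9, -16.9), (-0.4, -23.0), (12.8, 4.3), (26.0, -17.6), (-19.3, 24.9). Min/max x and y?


x range: [-19.3, 29.5]
y range: [-27, 24.9]
Bounding box: (-19.3,-27) to (29.5,24.9)

(-19.3,-27) to (29.5,24.9)


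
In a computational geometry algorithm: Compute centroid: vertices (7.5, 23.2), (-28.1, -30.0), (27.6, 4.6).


Centroid = ((x_A+x_B+x_C)/3, (y_A+y_B+y_C)/3)
= ((7.5+(-28.1)+27.6)/3, (23.2+(-30)+4.6)/3)
= (2.3333, -0.7333)

(2.3333, -0.7333)


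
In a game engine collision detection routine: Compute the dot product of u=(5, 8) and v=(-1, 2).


u . v = u_x*v_x + u_y*v_y = 5*(-1) + 8*2
= (-5) + 16 = 11

11


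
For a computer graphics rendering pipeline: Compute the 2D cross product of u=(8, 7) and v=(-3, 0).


u x v = u_x*v_y - u_y*v_x = 8*0 - 7*(-3)
= 0 - (-21) = 21

21


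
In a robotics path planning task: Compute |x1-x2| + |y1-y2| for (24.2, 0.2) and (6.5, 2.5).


|24.2-6.5| + |0.2-2.5| = 17.7 + 2.3 = 20

20


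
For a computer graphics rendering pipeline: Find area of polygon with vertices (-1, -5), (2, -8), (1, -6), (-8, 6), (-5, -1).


Shoelace sum: ((-1)*(-8) - 2*(-5)) + (2*(-6) - 1*(-8)) + (1*6 - (-8)*(-6)) + ((-8)*(-1) - (-5)*6) + ((-5)*(-5) - (-1)*(-1))
= 34
Area = |34|/2 = 17

17


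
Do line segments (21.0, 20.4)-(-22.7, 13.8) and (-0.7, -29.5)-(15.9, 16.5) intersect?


Cross products: d1=-169.86, d2=1730.78, d3=2037.41, d4=136.77
d1*d2 < 0 and d3*d4 < 0? no

No, they don't intersect


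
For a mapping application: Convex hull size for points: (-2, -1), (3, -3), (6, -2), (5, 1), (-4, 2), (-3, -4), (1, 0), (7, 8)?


Convex hull vertices (CCW): (-4, 2), (-3, -4), (3, -3), (6, -2), (7, 8)
Count = 5

5


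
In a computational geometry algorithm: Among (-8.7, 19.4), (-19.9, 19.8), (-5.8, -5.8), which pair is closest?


d(P0,P1) = 11.2071, d(P0,P2) = 25.3663, d(P1,P2) = 29.2262
Closest: P0 and P1

Closest pair: (-8.7, 19.4) and (-19.9, 19.8), distance = 11.2071


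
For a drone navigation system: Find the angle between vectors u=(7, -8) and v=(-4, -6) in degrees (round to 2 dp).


u.v = 20, |u| = sqrt(113) = 10.6301, |v| = sqrt(52) = 7.2111
cos(theta) = u.v/(|u||v|) = 20/sqrt(5876) = 0.260909
theta = acos(0.260909) = 74.88 degrees

74.88 degrees


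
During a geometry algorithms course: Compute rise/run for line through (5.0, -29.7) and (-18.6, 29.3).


slope = (y2-y1)/(x2-x1) = (29.3-(-29.7))/((-18.6)-5) = 59/(-23.6) = -2.5

-2.5


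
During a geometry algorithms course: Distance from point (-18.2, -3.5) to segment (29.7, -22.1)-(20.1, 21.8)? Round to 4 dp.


Project P onto AB: t = 0.6321 (clamped to [0,1])
Closest point on segment: (23.6321, 5.6478)
Distance: 42.8207

42.8207


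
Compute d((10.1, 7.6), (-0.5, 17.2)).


dx=-10.6, dy=9.6
d^2 = (-10.6)^2 + 9.6^2 = 204.52
d = sqrt(204.52) = 14.301

14.301


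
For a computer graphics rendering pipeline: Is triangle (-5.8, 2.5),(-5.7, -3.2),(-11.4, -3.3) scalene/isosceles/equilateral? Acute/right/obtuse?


Side lengths squared: AB^2=32.5, BC^2=32.5, CA^2=65
Sorted: [32.5, 32.5, 65]
By sides: Isosceles, By angles: Right

Isosceles, Right


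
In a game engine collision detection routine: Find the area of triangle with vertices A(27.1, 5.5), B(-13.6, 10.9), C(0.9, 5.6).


Area = |x_A(y_B-y_C) + x_B(y_C-y_A) + x_C(y_A-y_B)|/2
= |143.63 + (-1.36) + (-4.86)|/2
= 137.41/2 = 68.705

68.705


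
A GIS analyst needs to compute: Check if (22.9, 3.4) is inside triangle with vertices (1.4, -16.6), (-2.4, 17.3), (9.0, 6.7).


Cross products: AB x AP = -804.85, BC x BP = 109.72, CA x CP = 348.95
All same sign? no

No, outside


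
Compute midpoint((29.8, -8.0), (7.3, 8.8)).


M = ((29.8+7.3)/2, ((-8)+8.8)/2)
= (18.55, 0.4)

(18.55, 0.4)


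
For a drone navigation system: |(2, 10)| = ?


|u| = sqrt(2^2 + 10^2) = sqrt(104) = 10.198

10.198


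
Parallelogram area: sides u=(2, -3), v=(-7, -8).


|u x v| = |2*(-8) - (-3)*(-7)|
= |(-16) - 21| = 37

37


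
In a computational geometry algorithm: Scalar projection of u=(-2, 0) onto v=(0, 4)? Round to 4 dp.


u.v = 0, |v| = sqrt(16) = 4
Scalar projection = u.v / |v| = 0 / sqrt(16) = 0

0


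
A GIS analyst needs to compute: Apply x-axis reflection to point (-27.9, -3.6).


Reflection over x-axis: (x,y) -> (x,-y)
(-27.9, -3.6) -> (-27.9, 3.6)

(-27.9, 3.6)


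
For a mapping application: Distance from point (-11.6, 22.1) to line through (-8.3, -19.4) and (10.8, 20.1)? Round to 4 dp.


|cross product| = 923
|line direction| = sqrt(1925.06) = 43.8755
Distance = 923/sqrt(1925.06) = 21.0368

21.0368


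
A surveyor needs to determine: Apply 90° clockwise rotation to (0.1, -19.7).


90° CW: (x,y) -> (y, -x)
(0.1,-19.7) -> (-19.7, -0.1)

(-19.7, -0.1)


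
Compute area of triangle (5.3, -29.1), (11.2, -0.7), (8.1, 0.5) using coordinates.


Area = |x_A(y_B-y_C) + x_B(y_C-y_A) + x_C(y_A-y_B)|/2
= |(-6.36) + 331.52 + (-230.04)|/2
= 95.12/2 = 47.56

47.56


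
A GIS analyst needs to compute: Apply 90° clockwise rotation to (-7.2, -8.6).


90° CW: (x,y) -> (y, -x)
(-7.2,-8.6) -> (-8.6, 7.2)

(-8.6, 7.2)


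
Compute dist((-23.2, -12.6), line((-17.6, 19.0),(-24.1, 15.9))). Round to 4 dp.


|cross product| = 188.04
|line direction| = sqrt(51.86) = 7.2014
Distance = 188.04/sqrt(51.86) = 26.1116

26.1116


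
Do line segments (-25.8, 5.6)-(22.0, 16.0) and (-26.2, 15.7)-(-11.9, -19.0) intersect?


Cross products: d1=-130.55, d2=1676.83, d3=486.94, d4=-1320.44
d1*d2 < 0 and d3*d4 < 0? yes

Yes, they intersect


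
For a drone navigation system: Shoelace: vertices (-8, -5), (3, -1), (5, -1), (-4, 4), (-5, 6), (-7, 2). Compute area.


Shoelace sum: ((-8)*(-1) - 3*(-5)) + (3*(-1) - 5*(-1)) + (5*4 - (-4)*(-1)) + ((-4)*6 - (-5)*4) + ((-5)*2 - (-7)*6) + ((-7)*(-5) - (-8)*2)
= 120
Area = |120|/2 = 60

60


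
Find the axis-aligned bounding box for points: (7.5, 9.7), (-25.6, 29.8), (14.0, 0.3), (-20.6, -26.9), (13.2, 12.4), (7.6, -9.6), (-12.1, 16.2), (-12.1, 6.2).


x range: [-25.6, 14]
y range: [-26.9, 29.8]
Bounding box: (-25.6,-26.9) to (14,29.8)

(-25.6,-26.9) to (14,29.8)


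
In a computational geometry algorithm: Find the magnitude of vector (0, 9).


|u| = sqrt(0^2 + 9^2) = sqrt(81) = 9

9


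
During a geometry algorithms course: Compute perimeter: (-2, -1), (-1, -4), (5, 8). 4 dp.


Sides: (-2, -1)->(-1, -4): sqrt(10) = 3.162278, (-1, -4)->(5, 8): sqrt(180) = 13.416408, (5, 8)->(-2, -1): sqrt(130) = 11.401754
Sum = 27.98044
Perimeter = 27.9804

27.9804


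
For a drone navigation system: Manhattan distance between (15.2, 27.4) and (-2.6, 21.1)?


|15.2-(-2.6)| + |27.4-21.1| = 17.8 + 6.3 = 24.1

24.1


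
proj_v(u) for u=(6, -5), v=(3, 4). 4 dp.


u.v = -2, |v| = sqrt(25) = 5
Scalar projection = u.v / |v| = -2 / sqrt(25) = -0.4

-0.4


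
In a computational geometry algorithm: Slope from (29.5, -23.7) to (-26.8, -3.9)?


slope = (y2-y1)/(x2-x1) = ((-3.9)-(-23.7))/((-26.8)-29.5) = 19.8/(-56.3) = -0.3517

-0.3517


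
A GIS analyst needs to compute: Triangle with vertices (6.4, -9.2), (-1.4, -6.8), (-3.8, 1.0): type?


Side lengths squared: AB^2=66.6, BC^2=66.6, CA^2=208.08
Sorted: [66.6, 66.6, 208.08]
By sides: Isosceles, By angles: Obtuse

Isosceles, Obtuse


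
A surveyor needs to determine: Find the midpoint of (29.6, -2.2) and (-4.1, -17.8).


M = ((29.6+(-4.1))/2, ((-2.2)+(-17.8))/2)
= (12.75, -10)

(12.75, -10)


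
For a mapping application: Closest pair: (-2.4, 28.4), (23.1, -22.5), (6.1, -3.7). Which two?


d(P0,P1) = 56.9303, d(P0,P2) = 33.2063, d(P1,P2) = 25.3464
Closest: P1 and P2

Closest pair: (23.1, -22.5) and (6.1, -3.7), distance = 25.3464


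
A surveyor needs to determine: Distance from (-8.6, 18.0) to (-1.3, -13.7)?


dx=7.3, dy=-31.7
d^2 = 7.3^2 + (-31.7)^2 = 1058.18
d = sqrt(1058.18) = 32.5297

32.5297


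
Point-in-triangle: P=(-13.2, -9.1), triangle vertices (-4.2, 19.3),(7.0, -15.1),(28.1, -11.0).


Cross products: AB x AP = -627.68, BC x BP = 209.42, CA x CP = 1190.02
All same sign? no

No, outside


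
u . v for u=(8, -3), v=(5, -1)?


u . v = u_x*v_x + u_y*v_y = 8*5 + (-3)*(-1)
= 40 + 3 = 43

43


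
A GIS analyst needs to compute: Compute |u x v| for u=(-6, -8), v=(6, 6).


|u x v| = |(-6)*6 - (-8)*6|
= |(-36) - (-48)| = 12

12


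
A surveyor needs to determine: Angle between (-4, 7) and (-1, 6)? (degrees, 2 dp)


u.v = 46, |u| = sqrt(65) = 8.0623, |v| = sqrt(37) = 6.0828
cos(theta) = u.v/(|u||v|) = 46/sqrt(2405) = 0.937994
theta = acos(0.937994) = 20.28 degrees

20.28 degrees


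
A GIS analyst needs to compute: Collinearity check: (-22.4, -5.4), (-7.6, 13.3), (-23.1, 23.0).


Cross product: ((-7.6)-(-22.4))*(23-(-5.4)) - (13.3-(-5.4))*((-23.1)-(-22.4))
= 433.41

No, not collinear


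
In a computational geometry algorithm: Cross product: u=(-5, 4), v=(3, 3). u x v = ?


u x v = u_x*v_y - u_y*v_x = (-5)*3 - 4*3
= (-15) - 12 = -27

-27


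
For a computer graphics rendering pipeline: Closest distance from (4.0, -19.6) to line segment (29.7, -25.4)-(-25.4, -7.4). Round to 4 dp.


Project P onto AB: t = 0.4525 (clamped to [0,1])
Closest point on segment: (4.7662, -17.2546)
Distance: 2.4673

2.4673


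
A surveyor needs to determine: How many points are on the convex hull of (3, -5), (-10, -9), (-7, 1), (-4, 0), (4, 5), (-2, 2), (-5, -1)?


Convex hull vertices (CCW): (-10, -9), (3, -5), (4, 5), (-7, 1)
Count = 4

4


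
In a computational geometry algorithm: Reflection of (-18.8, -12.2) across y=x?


Reflection over y=x: (x,y) -> (y,x)
(-18.8, -12.2) -> (-12.2, -18.8)

(-12.2, -18.8)


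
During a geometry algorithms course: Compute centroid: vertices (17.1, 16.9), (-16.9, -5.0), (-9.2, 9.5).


Centroid = ((x_A+x_B+x_C)/3, (y_A+y_B+y_C)/3)
= ((17.1+(-16.9)+(-9.2))/3, (16.9+(-5)+9.5)/3)
= (-3, 7.1333)

(-3, 7.1333)


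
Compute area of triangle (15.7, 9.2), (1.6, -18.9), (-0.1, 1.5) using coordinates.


Area = |x_A(y_B-y_C) + x_B(y_C-y_A) + x_C(y_A-y_B)|/2
= |(-320.28) + (-12.32) + (-2.81)|/2
= 335.41/2 = 167.705

167.705


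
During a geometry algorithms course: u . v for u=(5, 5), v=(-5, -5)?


u . v = u_x*v_x + u_y*v_y = 5*(-5) + 5*(-5)
= (-25) + (-25) = -50

-50


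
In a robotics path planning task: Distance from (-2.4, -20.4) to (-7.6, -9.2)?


dx=-5.2, dy=11.2
d^2 = (-5.2)^2 + 11.2^2 = 152.48
d = sqrt(152.48) = 12.3483

12.3483


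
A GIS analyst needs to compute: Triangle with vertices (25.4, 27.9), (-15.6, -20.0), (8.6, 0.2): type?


Side lengths squared: AB^2=3975.41, BC^2=993.68, CA^2=1049.53
Sorted: [993.68, 1049.53, 3975.41]
By sides: Scalene, By angles: Obtuse

Scalene, Obtuse


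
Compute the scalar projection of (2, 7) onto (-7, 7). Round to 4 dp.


u.v = 35, |v| = sqrt(98) = 9.8995
Scalar projection = u.v / |v| = 35 / sqrt(98) = 3.5355

3.5355


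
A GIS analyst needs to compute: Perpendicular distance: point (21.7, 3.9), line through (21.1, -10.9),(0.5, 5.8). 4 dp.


|cross product| = 314.9
|line direction| = sqrt(703.25) = 26.5189
Distance = 314.9/sqrt(703.25) = 11.8746

11.8746


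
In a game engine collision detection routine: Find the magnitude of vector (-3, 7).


|u| = sqrt((-3)^2 + 7^2) = sqrt(58) = 7.6158

7.6158


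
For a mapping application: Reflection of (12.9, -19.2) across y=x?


Reflection over y=x: (x,y) -> (y,x)
(12.9, -19.2) -> (-19.2, 12.9)

(-19.2, 12.9)


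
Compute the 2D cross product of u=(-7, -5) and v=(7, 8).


u x v = u_x*v_y - u_y*v_x = (-7)*8 - (-5)*7
= (-56) - (-35) = -21

-21


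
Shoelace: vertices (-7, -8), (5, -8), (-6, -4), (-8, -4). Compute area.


Shoelace sum: ((-7)*(-8) - 5*(-8)) + (5*(-4) - (-6)*(-8)) + ((-6)*(-4) - (-8)*(-4)) + ((-8)*(-8) - (-7)*(-4))
= 56
Area = |56|/2 = 28

28


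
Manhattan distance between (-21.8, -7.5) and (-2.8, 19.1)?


|(-21.8)-(-2.8)| + |(-7.5)-19.1| = 19 + 26.6 = 45.6

45.6


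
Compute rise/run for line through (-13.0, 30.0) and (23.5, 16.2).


slope = (y2-y1)/(x2-x1) = (16.2-30)/(23.5-(-13)) = (-13.8)/36.5 = -0.3781

-0.3781


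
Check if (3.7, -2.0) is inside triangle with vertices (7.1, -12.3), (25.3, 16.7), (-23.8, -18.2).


Cross products: AB x AP = 286.06, BC x BP = 164.33, CA x CP = 338.33
All same sign? yes

Yes, inside


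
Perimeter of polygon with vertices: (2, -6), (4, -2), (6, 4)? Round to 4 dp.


Sides: (2, -6)->(4, -2): sqrt(20) = 4.472136, (4, -2)->(6, 4): sqrt(40) = 6.324555, (6, 4)->(2, -6): sqrt(116) = 10.77033
Sum = 21.567021
Perimeter = 21.567

21.567


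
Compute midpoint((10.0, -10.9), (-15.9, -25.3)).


M = ((10+(-15.9))/2, ((-10.9)+(-25.3))/2)
= (-2.95, -18.1)

(-2.95, -18.1)


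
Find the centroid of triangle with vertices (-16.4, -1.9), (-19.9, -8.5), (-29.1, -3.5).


Centroid = ((x_A+x_B+x_C)/3, (y_A+y_B+y_C)/3)
= (((-16.4)+(-19.9)+(-29.1))/3, ((-1.9)+(-8.5)+(-3.5))/3)
= (-21.8, -4.6333)

(-21.8, -4.6333)


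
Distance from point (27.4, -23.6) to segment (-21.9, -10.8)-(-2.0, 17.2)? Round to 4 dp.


Project P onto AB: t = 0.5277 (clamped to [0,1])
Closest point on segment: (-11.3991, 3.9751)
Distance: 47.6

47.6


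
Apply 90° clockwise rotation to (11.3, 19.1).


90° CW: (x,y) -> (y, -x)
(11.3,19.1) -> (19.1, -11.3)

(19.1, -11.3)


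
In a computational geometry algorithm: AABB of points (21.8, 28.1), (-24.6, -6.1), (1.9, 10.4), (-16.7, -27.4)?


x range: [-24.6, 21.8]
y range: [-27.4, 28.1]
Bounding box: (-24.6,-27.4) to (21.8,28.1)

(-24.6,-27.4) to (21.8,28.1)


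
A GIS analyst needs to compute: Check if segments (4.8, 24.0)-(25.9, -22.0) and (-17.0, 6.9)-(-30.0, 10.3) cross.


Cross products: d1=-296.42, d2=229.84, d3=-1363.61, d4=-1889.87
d1*d2 < 0 and d3*d4 < 0? no

No, they don't intersect


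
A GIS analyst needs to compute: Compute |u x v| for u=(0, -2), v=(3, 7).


|u x v| = |0*7 - (-2)*3|
= |0 - (-6)| = 6

6


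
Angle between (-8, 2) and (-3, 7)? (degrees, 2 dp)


u.v = 38, |u| = sqrt(68) = 8.2462, |v| = sqrt(58) = 7.6158
cos(theta) = u.v/(|u||v|) = 38/sqrt(3944) = 0.605083
theta = acos(0.605083) = 52.77 degrees

52.77 degrees


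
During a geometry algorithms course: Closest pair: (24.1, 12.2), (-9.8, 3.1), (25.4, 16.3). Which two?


d(P0,P1) = 35.1001, d(P0,P2) = 4.3012, d(P1,P2) = 37.5936
Closest: P0 and P2

Closest pair: (24.1, 12.2) and (25.4, 16.3), distance = 4.3012


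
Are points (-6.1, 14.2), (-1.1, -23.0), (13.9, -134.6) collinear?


Cross product: ((-1.1)-(-6.1))*((-134.6)-14.2) - ((-23)-14.2)*(13.9-(-6.1))
= 0

Yes, collinear


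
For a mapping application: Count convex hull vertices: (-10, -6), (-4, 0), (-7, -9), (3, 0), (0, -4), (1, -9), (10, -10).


Convex hull vertices (CCW): (-10, -6), (-7, -9), (10, -10), (3, 0), (-4, 0)
Count = 5

5


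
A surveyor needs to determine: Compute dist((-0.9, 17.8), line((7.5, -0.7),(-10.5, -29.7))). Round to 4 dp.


|cross product| = 576.6
|line direction| = sqrt(1165) = 34.1321
Distance = 576.6/sqrt(1165) = 16.8932

16.8932


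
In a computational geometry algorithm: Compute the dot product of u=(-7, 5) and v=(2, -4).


u . v = u_x*v_x + u_y*v_y = (-7)*2 + 5*(-4)
= (-14) + (-20) = -34

-34


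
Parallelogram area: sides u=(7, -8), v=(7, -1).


|u x v| = |7*(-1) - (-8)*7|
= |(-7) - (-56)| = 49

49


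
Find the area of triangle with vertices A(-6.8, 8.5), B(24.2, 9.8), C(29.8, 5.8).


Area = |x_A(y_B-y_C) + x_B(y_C-y_A) + x_C(y_A-y_B)|/2
= |(-27.2) + (-65.34) + (-38.74)|/2
= 131.28/2 = 65.64

65.64


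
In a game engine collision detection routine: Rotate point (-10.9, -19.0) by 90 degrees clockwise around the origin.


90° CW: (x,y) -> (y, -x)
(-10.9,-19) -> (-19, 10.9)

(-19, 10.9)


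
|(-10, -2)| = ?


|u| = sqrt((-10)^2 + (-2)^2) = sqrt(104) = 10.198

10.198


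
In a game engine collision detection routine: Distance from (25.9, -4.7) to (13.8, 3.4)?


dx=-12.1, dy=8.1
d^2 = (-12.1)^2 + 8.1^2 = 212.02
d = sqrt(212.02) = 14.5609

14.5609


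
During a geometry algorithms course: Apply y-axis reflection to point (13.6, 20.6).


Reflection over y-axis: (x,y) -> (-x,y)
(13.6, 20.6) -> (-13.6, 20.6)

(-13.6, 20.6)


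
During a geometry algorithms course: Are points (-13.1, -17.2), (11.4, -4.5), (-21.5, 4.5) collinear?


Cross product: (11.4-(-13.1))*(4.5-(-17.2)) - ((-4.5)-(-17.2))*((-21.5)-(-13.1))
= 638.33

No, not collinear


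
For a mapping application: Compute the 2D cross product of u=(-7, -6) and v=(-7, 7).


u x v = u_x*v_y - u_y*v_x = (-7)*7 - (-6)*(-7)
= (-49) - 42 = -91

-91


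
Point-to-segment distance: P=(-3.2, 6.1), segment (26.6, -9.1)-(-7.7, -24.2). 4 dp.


Project P onto AB: t = 0.5643 (clamped to [0,1])
Closest point on segment: (7.243, -17.6216)
Distance: 25.9185

25.9185


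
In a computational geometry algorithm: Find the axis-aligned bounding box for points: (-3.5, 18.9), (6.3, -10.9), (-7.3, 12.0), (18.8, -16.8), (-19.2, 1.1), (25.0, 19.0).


x range: [-19.2, 25]
y range: [-16.8, 19]
Bounding box: (-19.2,-16.8) to (25,19)

(-19.2,-16.8) to (25,19)


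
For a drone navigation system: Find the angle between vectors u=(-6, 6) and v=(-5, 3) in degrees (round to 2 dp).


u.v = 48, |u| = sqrt(72) = 8.4853, |v| = sqrt(34) = 5.831
cos(theta) = u.v/(|u||v|) = 48/sqrt(2448) = 0.970143
theta = acos(0.970143) = 14.04 degrees

14.04 degrees


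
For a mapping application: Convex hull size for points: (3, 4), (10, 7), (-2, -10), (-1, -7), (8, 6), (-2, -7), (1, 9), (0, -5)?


Convex hull vertices (CCW): (-2, -10), (10, 7), (1, 9), (-2, -7)
Count = 4

4


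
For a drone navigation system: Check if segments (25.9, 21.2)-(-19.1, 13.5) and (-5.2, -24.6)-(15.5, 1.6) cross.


Cross products: d1=133.24, d2=1152.85, d3=1821.53, d4=801.92
d1*d2 < 0 and d3*d4 < 0? no

No, they don't intersect


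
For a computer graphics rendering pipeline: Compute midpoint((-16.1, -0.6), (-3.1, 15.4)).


M = (((-16.1)+(-3.1))/2, ((-0.6)+15.4)/2)
= (-9.6, 7.4)

(-9.6, 7.4)


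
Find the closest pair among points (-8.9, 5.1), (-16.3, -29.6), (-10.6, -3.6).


d(P0,P1) = 35.4803, d(P0,P2) = 8.8645, d(P1,P2) = 26.6175
Closest: P0 and P2

Closest pair: (-8.9, 5.1) and (-10.6, -3.6), distance = 8.8645


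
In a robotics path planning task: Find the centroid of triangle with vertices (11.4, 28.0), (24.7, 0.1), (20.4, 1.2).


Centroid = ((x_A+x_B+x_C)/3, (y_A+y_B+y_C)/3)
= ((11.4+24.7+20.4)/3, (28+0.1+1.2)/3)
= (18.8333, 9.7667)

(18.8333, 9.7667)


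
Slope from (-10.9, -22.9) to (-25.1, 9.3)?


slope = (y2-y1)/(x2-x1) = (9.3-(-22.9))/((-25.1)-(-10.9)) = 32.2/(-14.2) = -2.2676

-2.2676


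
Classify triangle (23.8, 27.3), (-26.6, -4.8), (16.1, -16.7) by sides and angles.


Side lengths squared: AB^2=3570.57, BC^2=1964.9, CA^2=1995.29
Sorted: [1964.9, 1995.29, 3570.57]
By sides: Scalene, By angles: Acute

Scalene, Acute


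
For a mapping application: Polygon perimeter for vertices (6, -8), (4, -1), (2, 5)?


Sides: (6, -8)->(4, -1): sqrt(53) = 7.28011, (4, -1)->(2, 5): sqrt(40) = 6.324555, (2, 5)->(6, -8): sqrt(185) = 13.601471
Sum = 27.206136
Perimeter = 27.2061

27.2061


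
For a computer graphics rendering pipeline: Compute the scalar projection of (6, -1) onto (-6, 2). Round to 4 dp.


u.v = -38, |v| = sqrt(40) = 6.3246
Scalar projection = u.v / |v| = -38 / sqrt(40) = -6.0083

-6.0083


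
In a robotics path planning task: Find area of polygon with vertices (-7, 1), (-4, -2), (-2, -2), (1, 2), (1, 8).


Shoelace sum: ((-7)*(-2) - (-4)*1) + ((-4)*(-2) - (-2)*(-2)) + ((-2)*2 - 1*(-2)) + (1*8 - 1*2) + (1*1 - (-7)*8)
= 83
Area = |83|/2 = 41.5

41.5


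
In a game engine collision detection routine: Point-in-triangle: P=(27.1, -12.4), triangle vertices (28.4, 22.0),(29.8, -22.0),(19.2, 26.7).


Cross products: AB x AP = -105.36, BC x BP = 29.73, CA x CP = -322.59
All same sign? no

No, outside


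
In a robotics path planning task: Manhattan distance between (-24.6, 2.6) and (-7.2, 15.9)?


|(-24.6)-(-7.2)| + |2.6-15.9| = 17.4 + 13.3 = 30.7

30.7


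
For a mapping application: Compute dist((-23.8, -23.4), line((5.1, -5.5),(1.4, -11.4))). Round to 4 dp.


|cross product| = 104.28
|line direction| = sqrt(48.5) = 6.9642
Distance = 104.28/sqrt(48.5) = 14.9737

14.9737


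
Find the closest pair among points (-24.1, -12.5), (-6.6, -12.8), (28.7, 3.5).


d(P0,P1) = 17.5026, d(P0,P2) = 55.171, d(P1,P2) = 38.8816
Closest: P0 and P1

Closest pair: (-24.1, -12.5) and (-6.6, -12.8), distance = 17.5026


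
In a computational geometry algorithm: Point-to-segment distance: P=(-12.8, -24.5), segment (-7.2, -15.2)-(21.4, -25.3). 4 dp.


Project P onto AB: t = 0 (clamped to [0,1])
Closest point on segment: (-7.2, -15.2)
Distance: 10.8559

10.8559


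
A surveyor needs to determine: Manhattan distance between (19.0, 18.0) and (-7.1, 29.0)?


|19-(-7.1)| + |18-29| = 26.1 + 11 = 37.1

37.1


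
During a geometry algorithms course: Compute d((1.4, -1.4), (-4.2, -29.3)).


dx=-5.6, dy=-27.9
d^2 = (-5.6)^2 + (-27.9)^2 = 809.77
d = sqrt(809.77) = 28.4565

28.4565


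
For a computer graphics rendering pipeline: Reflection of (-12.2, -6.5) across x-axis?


Reflection over x-axis: (x,y) -> (x,-y)
(-12.2, -6.5) -> (-12.2, 6.5)

(-12.2, 6.5)


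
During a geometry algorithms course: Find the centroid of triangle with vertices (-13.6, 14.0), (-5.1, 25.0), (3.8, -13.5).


Centroid = ((x_A+x_B+x_C)/3, (y_A+y_B+y_C)/3)
= (((-13.6)+(-5.1)+3.8)/3, (14+25+(-13.5))/3)
= (-4.9667, 8.5)

(-4.9667, 8.5)


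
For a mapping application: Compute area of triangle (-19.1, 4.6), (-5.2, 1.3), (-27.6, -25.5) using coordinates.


Area = |x_A(y_B-y_C) + x_B(y_C-y_A) + x_C(y_A-y_B)|/2
= |(-511.88) + 156.52 + (-91.08)|/2
= 446.44/2 = 223.22

223.22


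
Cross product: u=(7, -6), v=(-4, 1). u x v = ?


u x v = u_x*v_y - u_y*v_x = 7*1 - (-6)*(-4)
= 7 - 24 = -17

-17


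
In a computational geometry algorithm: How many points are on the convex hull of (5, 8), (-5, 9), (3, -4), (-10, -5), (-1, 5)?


Convex hull vertices (CCW): (-10, -5), (3, -4), (5, 8), (-5, 9)
Count = 4

4


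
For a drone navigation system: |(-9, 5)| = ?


|u| = sqrt((-9)^2 + 5^2) = sqrt(106) = 10.2956

10.2956


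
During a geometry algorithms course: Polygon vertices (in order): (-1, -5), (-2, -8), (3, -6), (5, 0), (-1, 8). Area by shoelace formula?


Shoelace sum: ((-1)*(-8) - (-2)*(-5)) + ((-2)*(-6) - 3*(-8)) + (3*0 - 5*(-6)) + (5*8 - (-1)*0) + ((-1)*(-5) - (-1)*8)
= 117
Area = |117|/2 = 58.5

58.5


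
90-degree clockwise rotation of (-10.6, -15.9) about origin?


90° CW: (x,y) -> (y, -x)
(-10.6,-15.9) -> (-15.9, 10.6)

(-15.9, 10.6)


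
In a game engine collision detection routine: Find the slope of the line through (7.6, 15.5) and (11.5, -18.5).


slope = (y2-y1)/(x2-x1) = ((-18.5)-15.5)/(11.5-7.6) = (-34)/3.9 = -8.7179

-8.7179


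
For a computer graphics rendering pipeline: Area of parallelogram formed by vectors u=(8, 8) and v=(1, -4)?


|u x v| = |8*(-4) - 8*1|
= |(-32) - 8| = 40

40


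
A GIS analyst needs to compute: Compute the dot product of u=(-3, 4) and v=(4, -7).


u . v = u_x*v_x + u_y*v_y = (-3)*4 + 4*(-7)
= (-12) + (-28) = -40

-40


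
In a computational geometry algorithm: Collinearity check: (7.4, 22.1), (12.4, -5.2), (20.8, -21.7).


Cross product: (12.4-7.4)*((-21.7)-22.1) - ((-5.2)-22.1)*(20.8-7.4)
= 146.82

No, not collinear


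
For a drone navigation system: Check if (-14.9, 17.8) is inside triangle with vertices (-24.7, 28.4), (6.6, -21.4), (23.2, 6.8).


Cross products: AB x AP = 156.26, BC x BP = 1257.02, CA x CP = 296.06
All same sign? yes

Yes, inside


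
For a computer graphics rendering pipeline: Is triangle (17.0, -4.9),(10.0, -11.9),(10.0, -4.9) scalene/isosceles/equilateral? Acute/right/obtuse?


Side lengths squared: AB^2=98, BC^2=49, CA^2=49
Sorted: [49, 49, 98]
By sides: Isosceles, By angles: Right

Isosceles, Right


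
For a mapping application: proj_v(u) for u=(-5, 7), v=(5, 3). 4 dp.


u.v = -4, |v| = sqrt(34) = 5.831
Scalar projection = u.v / |v| = -4 / sqrt(34) = -0.686

-0.686


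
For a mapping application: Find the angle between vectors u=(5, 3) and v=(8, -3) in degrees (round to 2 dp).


u.v = 31, |u| = sqrt(34) = 5.831, |v| = sqrt(73) = 8.544
cos(theta) = u.v/(|u||v|) = 31/sqrt(2482) = 0.622244
theta = acos(0.622244) = 51.52 degrees

51.52 degrees


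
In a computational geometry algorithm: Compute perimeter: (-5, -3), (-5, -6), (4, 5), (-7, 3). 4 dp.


Sides: (-5, -3)->(-5, -6): sqrt(9) = 3, (-5, -6)->(4, 5): sqrt(202) = 14.21267, (4, 5)->(-7, 3): sqrt(125) = 11.18034, (-7, 3)->(-5, -3): sqrt(40) = 6.324555
Sum = 34.717565
Perimeter = 34.7176

34.7176


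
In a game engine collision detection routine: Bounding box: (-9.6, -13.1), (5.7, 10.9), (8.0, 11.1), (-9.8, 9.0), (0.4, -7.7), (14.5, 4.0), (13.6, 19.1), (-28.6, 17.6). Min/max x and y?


x range: [-28.6, 14.5]
y range: [-13.1, 19.1]
Bounding box: (-28.6,-13.1) to (14.5,19.1)

(-28.6,-13.1) to (14.5,19.1)


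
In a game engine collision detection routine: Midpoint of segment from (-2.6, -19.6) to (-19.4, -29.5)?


M = (((-2.6)+(-19.4))/2, ((-19.6)+(-29.5))/2)
= (-11, -24.55)

(-11, -24.55)


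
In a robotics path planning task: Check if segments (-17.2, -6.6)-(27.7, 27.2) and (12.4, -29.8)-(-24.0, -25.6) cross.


Cross products: d1=-720.16, d2=-2139.06, d3=-2042.16, d4=-623.26
d1*d2 < 0 and d3*d4 < 0? no

No, they don't intersect


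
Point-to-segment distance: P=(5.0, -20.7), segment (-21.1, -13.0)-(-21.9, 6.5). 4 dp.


Project P onto AB: t = 0 (clamped to [0,1])
Closest point on segment: (-21.1, -13)
Distance: 27.2121

27.2121
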